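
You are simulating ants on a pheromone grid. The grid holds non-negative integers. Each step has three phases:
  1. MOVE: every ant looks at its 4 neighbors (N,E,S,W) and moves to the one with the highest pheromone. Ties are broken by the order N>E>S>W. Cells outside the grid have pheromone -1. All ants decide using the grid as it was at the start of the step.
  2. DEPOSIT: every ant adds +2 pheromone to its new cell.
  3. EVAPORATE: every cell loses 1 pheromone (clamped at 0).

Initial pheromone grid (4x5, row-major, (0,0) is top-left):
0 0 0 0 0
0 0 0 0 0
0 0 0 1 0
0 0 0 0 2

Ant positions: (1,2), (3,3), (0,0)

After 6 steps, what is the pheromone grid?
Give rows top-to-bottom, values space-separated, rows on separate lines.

After step 1: ants at (0,2),(3,4),(0,1)
  0 1 1 0 0
  0 0 0 0 0
  0 0 0 0 0
  0 0 0 0 3
After step 2: ants at (0,1),(2,4),(0,2)
  0 2 2 0 0
  0 0 0 0 0
  0 0 0 0 1
  0 0 0 0 2
After step 3: ants at (0,2),(3,4),(0,1)
  0 3 3 0 0
  0 0 0 0 0
  0 0 0 0 0
  0 0 0 0 3
After step 4: ants at (0,1),(2,4),(0,2)
  0 4 4 0 0
  0 0 0 0 0
  0 0 0 0 1
  0 0 0 0 2
After step 5: ants at (0,2),(3,4),(0,1)
  0 5 5 0 0
  0 0 0 0 0
  0 0 0 0 0
  0 0 0 0 3
After step 6: ants at (0,1),(2,4),(0,2)
  0 6 6 0 0
  0 0 0 0 0
  0 0 0 0 1
  0 0 0 0 2

0 6 6 0 0
0 0 0 0 0
0 0 0 0 1
0 0 0 0 2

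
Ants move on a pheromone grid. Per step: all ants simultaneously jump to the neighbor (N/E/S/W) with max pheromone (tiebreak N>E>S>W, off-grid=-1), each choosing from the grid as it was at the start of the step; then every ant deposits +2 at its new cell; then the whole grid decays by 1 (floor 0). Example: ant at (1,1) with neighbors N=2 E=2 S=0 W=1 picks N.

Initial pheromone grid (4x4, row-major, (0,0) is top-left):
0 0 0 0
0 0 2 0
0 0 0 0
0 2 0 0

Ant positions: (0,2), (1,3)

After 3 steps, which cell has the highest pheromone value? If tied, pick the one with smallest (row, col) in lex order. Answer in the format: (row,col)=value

Answer: (1,2)=7

Derivation:
Step 1: ant0:(0,2)->S->(1,2) | ant1:(1,3)->W->(1,2)
  grid max=5 at (1,2)
Step 2: ant0:(1,2)->N->(0,2) | ant1:(1,2)->N->(0,2)
  grid max=4 at (1,2)
Step 3: ant0:(0,2)->S->(1,2) | ant1:(0,2)->S->(1,2)
  grid max=7 at (1,2)
Final grid:
  0 0 2 0
  0 0 7 0
  0 0 0 0
  0 0 0 0
Max pheromone 7 at (1,2)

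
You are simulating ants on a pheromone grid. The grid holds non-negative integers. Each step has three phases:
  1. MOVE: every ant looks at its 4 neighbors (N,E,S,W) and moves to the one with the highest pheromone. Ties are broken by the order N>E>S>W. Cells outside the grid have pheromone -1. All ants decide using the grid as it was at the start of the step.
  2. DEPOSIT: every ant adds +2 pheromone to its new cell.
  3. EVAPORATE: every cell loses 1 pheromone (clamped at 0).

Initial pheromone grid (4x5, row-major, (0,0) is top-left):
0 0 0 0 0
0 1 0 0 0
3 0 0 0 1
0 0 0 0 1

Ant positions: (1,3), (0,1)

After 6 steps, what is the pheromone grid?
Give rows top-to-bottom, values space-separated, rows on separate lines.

After step 1: ants at (0,3),(1,1)
  0 0 0 1 0
  0 2 0 0 0
  2 0 0 0 0
  0 0 0 0 0
After step 2: ants at (0,4),(0,1)
  0 1 0 0 1
  0 1 0 0 0
  1 0 0 0 0
  0 0 0 0 0
After step 3: ants at (1,4),(1,1)
  0 0 0 0 0
  0 2 0 0 1
  0 0 0 0 0
  0 0 0 0 0
After step 4: ants at (0,4),(0,1)
  0 1 0 0 1
  0 1 0 0 0
  0 0 0 0 0
  0 0 0 0 0
After step 5: ants at (1,4),(1,1)
  0 0 0 0 0
  0 2 0 0 1
  0 0 0 0 0
  0 0 0 0 0
After step 6: ants at (0,4),(0,1)
  0 1 0 0 1
  0 1 0 0 0
  0 0 0 0 0
  0 0 0 0 0

0 1 0 0 1
0 1 0 0 0
0 0 0 0 0
0 0 0 0 0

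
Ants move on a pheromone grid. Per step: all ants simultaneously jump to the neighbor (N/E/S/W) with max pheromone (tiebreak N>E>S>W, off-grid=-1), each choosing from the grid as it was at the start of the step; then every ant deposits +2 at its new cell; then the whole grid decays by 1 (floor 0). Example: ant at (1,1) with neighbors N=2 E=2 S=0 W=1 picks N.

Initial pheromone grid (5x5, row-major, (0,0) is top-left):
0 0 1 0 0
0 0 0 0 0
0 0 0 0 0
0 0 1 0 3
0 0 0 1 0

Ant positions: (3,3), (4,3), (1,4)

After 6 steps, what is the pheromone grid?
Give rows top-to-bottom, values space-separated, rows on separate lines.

After step 1: ants at (3,4),(3,3),(0,4)
  0 0 0 0 1
  0 0 0 0 0
  0 0 0 0 0
  0 0 0 1 4
  0 0 0 0 0
After step 2: ants at (3,3),(3,4),(1,4)
  0 0 0 0 0
  0 0 0 0 1
  0 0 0 0 0
  0 0 0 2 5
  0 0 0 0 0
After step 3: ants at (3,4),(3,3),(0,4)
  0 0 0 0 1
  0 0 0 0 0
  0 0 0 0 0
  0 0 0 3 6
  0 0 0 0 0
After step 4: ants at (3,3),(3,4),(1,4)
  0 0 0 0 0
  0 0 0 0 1
  0 0 0 0 0
  0 0 0 4 7
  0 0 0 0 0
After step 5: ants at (3,4),(3,3),(0,4)
  0 0 0 0 1
  0 0 0 0 0
  0 0 0 0 0
  0 0 0 5 8
  0 0 0 0 0
After step 6: ants at (3,3),(3,4),(1,4)
  0 0 0 0 0
  0 0 0 0 1
  0 0 0 0 0
  0 0 0 6 9
  0 0 0 0 0

0 0 0 0 0
0 0 0 0 1
0 0 0 0 0
0 0 0 6 9
0 0 0 0 0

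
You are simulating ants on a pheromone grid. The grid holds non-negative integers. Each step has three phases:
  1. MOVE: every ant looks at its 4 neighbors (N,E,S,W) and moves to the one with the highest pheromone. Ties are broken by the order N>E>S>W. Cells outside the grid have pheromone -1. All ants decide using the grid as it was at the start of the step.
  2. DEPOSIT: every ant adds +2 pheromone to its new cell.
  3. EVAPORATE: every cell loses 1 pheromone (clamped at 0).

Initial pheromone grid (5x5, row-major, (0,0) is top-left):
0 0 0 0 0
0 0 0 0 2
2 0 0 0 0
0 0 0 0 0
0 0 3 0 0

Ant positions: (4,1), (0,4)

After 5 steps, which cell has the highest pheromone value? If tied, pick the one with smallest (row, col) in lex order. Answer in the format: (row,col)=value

Answer: (4,2)=4

Derivation:
Step 1: ant0:(4,1)->E->(4,2) | ant1:(0,4)->S->(1,4)
  grid max=4 at (4,2)
Step 2: ant0:(4,2)->N->(3,2) | ant1:(1,4)->N->(0,4)
  grid max=3 at (4,2)
Step 3: ant0:(3,2)->S->(4,2) | ant1:(0,4)->S->(1,4)
  grid max=4 at (4,2)
Step 4: ant0:(4,2)->N->(3,2) | ant1:(1,4)->N->(0,4)
  grid max=3 at (4,2)
Step 5: ant0:(3,2)->S->(4,2) | ant1:(0,4)->S->(1,4)
  grid max=4 at (4,2)
Final grid:
  0 0 0 0 0
  0 0 0 0 3
  0 0 0 0 0
  0 0 0 0 0
  0 0 4 0 0
Max pheromone 4 at (4,2)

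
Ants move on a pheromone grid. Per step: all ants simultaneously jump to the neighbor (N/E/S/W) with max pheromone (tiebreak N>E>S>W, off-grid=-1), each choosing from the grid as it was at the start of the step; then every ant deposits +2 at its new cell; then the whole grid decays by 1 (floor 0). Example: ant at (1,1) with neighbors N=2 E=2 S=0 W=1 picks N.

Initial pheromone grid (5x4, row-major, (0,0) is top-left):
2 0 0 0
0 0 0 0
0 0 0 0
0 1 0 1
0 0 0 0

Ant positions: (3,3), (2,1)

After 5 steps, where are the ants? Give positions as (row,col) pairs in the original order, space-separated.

Step 1: ant0:(3,3)->N->(2,3) | ant1:(2,1)->S->(3,1)
  grid max=2 at (3,1)
Step 2: ant0:(2,3)->N->(1,3) | ant1:(3,1)->N->(2,1)
  grid max=1 at (1,3)
Step 3: ant0:(1,3)->N->(0,3) | ant1:(2,1)->S->(3,1)
  grid max=2 at (3,1)
Step 4: ant0:(0,3)->S->(1,3) | ant1:(3,1)->N->(2,1)
  grid max=1 at (1,3)
Step 5: ant0:(1,3)->N->(0,3) | ant1:(2,1)->S->(3,1)
  grid max=2 at (3,1)

(0,3) (3,1)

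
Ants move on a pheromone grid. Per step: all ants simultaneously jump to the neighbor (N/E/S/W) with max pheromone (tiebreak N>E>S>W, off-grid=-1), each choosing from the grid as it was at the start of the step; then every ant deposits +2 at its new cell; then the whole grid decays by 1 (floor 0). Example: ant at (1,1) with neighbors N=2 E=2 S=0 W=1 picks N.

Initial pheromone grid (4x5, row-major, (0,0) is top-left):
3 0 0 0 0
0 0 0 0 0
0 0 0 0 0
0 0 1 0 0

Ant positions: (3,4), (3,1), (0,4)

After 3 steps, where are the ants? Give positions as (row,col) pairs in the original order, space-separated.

Step 1: ant0:(3,4)->N->(2,4) | ant1:(3,1)->E->(3,2) | ant2:(0,4)->S->(1,4)
  grid max=2 at (0,0)
Step 2: ant0:(2,4)->N->(1,4) | ant1:(3,2)->N->(2,2) | ant2:(1,4)->S->(2,4)
  grid max=2 at (1,4)
Step 3: ant0:(1,4)->S->(2,4) | ant1:(2,2)->S->(3,2) | ant2:(2,4)->N->(1,4)
  grid max=3 at (1,4)

(2,4) (3,2) (1,4)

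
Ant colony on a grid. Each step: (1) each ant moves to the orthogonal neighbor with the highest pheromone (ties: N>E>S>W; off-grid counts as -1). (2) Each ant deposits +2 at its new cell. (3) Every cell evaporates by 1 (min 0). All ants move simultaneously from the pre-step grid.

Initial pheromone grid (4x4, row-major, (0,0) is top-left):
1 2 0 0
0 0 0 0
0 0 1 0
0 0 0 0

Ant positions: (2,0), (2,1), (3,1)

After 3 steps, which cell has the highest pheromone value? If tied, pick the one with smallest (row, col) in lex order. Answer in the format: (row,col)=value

Step 1: ant0:(2,0)->N->(1,0) | ant1:(2,1)->E->(2,2) | ant2:(3,1)->N->(2,1)
  grid max=2 at (2,2)
Step 2: ant0:(1,0)->N->(0,0) | ant1:(2,2)->W->(2,1) | ant2:(2,1)->E->(2,2)
  grid max=3 at (2,2)
Step 3: ant0:(0,0)->E->(0,1) | ant1:(2,1)->E->(2,2) | ant2:(2,2)->W->(2,1)
  grid max=4 at (2,2)
Final grid:
  0 1 0 0
  0 0 0 0
  0 3 4 0
  0 0 0 0
Max pheromone 4 at (2,2)

Answer: (2,2)=4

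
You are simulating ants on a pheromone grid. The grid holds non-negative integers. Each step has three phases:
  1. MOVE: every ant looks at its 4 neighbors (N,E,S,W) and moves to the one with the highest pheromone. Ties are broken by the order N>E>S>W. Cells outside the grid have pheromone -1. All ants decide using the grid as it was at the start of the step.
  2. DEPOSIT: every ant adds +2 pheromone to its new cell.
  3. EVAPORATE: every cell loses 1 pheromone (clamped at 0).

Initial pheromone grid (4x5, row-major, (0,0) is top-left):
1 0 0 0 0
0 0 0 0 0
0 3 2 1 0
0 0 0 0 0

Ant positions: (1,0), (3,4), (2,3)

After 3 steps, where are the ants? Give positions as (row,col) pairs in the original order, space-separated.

Step 1: ant0:(1,0)->N->(0,0) | ant1:(3,4)->N->(2,4) | ant2:(2,3)->W->(2,2)
  grid max=3 at (2,2)
Step 2: ant0:(0,0)->E->(0,1) | ant1:(2,4)->N->(1,4) | ant2:(2,2)->W->(2,1)
  grid max=3 at (2,1)
Step 3: ant0:(0,1)->W->(0,0) | ant1:(1,4)->N->(0,4) | ant2:(2,1)->E->(2,2)
  grid max=3 at (2,2)

(0,0) (0,4) (2,2)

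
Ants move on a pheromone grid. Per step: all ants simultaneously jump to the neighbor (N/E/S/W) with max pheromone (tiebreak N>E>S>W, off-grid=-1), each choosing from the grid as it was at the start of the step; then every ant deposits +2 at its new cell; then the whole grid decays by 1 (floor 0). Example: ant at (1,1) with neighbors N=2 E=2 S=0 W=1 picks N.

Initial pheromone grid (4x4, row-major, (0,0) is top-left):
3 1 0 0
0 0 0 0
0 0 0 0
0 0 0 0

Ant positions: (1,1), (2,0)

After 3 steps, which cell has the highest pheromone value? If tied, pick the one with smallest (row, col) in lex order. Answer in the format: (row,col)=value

Step 1: ant0:(1,1)->N->(0,1) | ant1:(2,0)->N->(1,0)
  grid max=2 at (0,0)
Step 2: ant0:(0,1)->W->(0,0) | ant1:(1,0)->N->(0,0)
  grid max=5 at (0,0)
Step 3: ant0:(0,0)->E->(0,1) | ant1:(0,0)->E->(0,1)
  grid max=4 at (0,0)
Final grid:
  4 4 0 0
  0 0 0 0
  0 0 0 0
  0 0 0 0
Max pheromone 4 at (0,0)

Answer: (0,0)=4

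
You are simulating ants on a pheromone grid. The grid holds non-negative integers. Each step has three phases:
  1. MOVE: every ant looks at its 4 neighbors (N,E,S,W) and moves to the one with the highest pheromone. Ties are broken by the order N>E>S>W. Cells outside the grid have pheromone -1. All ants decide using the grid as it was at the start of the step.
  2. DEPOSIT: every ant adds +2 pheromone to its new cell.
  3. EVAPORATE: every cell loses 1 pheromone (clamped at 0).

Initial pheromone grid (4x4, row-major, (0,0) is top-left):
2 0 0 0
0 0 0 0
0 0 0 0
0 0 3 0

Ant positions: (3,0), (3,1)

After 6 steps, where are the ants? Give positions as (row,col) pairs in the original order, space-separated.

Step 1: ant0:(3,0)->N->(2,0) | ant1:(3,1)->E->(3,2)
  grid max=4 at (3,2)
Step 2: ant0:(2,0)->N->(1,0) | ant1:(3,2)->N->(2,2)
  grid max=3 at (3,2)
Step 3: ant0:(1,0)->N->(0,0) | ant1:(2,2)->S->(3,2)
  grid max=4 at (3,2)
Step 4: ant0:(0,0)->E->(0,1) | ant1:(3,2)->N->(2,2)
  grid max=3 at (3,2)
Step 5: ant0:(0,1)->E->(0,2) | ant1:(2,2)->S->(3,2)
  grid max=4 at (3,2)
Step 6: ant0:(0,2)->E->(0,3) | ant1:(3,2)->N->(2,2)
  grid max=3 at (3,2)

(0,3) (2,2)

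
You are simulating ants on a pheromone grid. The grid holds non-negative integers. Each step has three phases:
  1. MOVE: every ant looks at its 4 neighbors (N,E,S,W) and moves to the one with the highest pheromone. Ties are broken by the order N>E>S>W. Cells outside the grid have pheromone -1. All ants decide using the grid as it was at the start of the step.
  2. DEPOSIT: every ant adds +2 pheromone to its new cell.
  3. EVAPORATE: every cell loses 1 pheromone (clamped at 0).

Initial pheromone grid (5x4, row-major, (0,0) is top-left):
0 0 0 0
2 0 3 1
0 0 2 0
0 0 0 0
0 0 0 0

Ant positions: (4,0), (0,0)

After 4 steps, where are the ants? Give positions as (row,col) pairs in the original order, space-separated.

Step 1: ant0:(4,0)->N->(3,0) | ant1:(0,0)->S->(1,0)
  grid max=3 at (1,0)
Step 2: ant0:(3,0)->N->(2,0) | ant1:(1,0)->N->(0,0)
  grid max=2 at (1,0)
Step 3: ant0:(2,0)->N->(1,0) | ant1:(0,0)->S->(1,0)
  grid max=5 at (1,0)
Step 4: ant0:(1,0)->N->(0,0) | ant1:(1,0)->N->(0,0)
  grid max=4 at (1,0)

(0,0) (0,0)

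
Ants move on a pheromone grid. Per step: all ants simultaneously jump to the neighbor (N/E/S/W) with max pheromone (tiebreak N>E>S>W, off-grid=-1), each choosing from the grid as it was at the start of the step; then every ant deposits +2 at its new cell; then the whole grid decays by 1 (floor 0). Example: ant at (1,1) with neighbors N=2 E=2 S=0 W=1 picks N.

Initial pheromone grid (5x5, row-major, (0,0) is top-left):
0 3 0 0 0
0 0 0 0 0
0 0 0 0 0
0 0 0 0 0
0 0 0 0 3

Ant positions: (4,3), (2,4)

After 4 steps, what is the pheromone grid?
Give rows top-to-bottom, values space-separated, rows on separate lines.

After step 1: ants at (4,4),(1,4)
  0 2 0 0 0
  0 0 0 0 1
  0 0 0 0 0
  0 0 0 0 0
  0 0 0 0 4
After step 2: ants at (3,4),(0,4)
  0 1 0 0 1
  0 0 0 0 0
  0 0 0 0 0
  0 0 0 0 1
  0 0 0 0 3
After step 3: ants at (4,4),(1,4)
  0 0 0 0 0
  0 0 0 0 1
  0 0 0 0 0
  0 0 0 0 0
  0 0 0 0 4
After step 4: ants at (3,4),(0,4)
  0 0 0 0 1
  0 0 0 0 0
  0 0 0 0 0
  0 0 0 0 1
  0 0 0 0 3

0 0 0 0 1
0 0 0 0 0
0 0 0 0 0
0 0 0 0 1
0 0 0 0 3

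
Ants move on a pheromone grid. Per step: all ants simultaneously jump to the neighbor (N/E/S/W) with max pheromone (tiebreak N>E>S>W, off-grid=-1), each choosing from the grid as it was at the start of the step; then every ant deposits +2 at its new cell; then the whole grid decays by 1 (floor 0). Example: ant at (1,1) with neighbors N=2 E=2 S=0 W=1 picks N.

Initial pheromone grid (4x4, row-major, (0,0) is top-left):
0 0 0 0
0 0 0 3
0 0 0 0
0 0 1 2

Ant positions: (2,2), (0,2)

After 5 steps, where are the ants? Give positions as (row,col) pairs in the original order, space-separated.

Step 1: ant0:(2,2)->S->(3,2) | ant1:(0,2)->E->(0,3)
  grid max=2 at (1,3)
Step 2: ant0:(3,2)->E->(3,3) | ant1:(0,3)->S->(1,3)
  grid max=3 at (1,3)
Step 3: ant0:(3,3)->W->(3,2) | ant1:(1,3)->N->(0,3)
  grid max=2 at (1,3)
Step 4: ant0:(3,2)->E->(3,3) | ant1:(0,3)->S->(1,3)
  grid max=3 at (1,3)
Step 5: ant0:(3,3)->W->(3,2) | ant1:(1,3)->N->(0,3)
  grid max=2 at (1,3)

(3,2) (0,3)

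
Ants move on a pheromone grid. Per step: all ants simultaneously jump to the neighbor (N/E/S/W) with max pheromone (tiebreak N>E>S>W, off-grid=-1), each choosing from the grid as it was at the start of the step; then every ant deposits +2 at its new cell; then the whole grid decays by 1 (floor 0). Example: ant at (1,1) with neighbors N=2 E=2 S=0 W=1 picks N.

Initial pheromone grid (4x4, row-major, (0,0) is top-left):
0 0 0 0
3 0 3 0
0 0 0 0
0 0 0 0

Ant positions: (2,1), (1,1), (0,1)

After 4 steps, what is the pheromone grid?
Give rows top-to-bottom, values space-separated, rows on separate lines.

After step 1: ants at (1,1),(1,2),(0,2)
  0 0 1 0
  2 1 4 0
  0 0 0 0
  0 0 0 0
After step 2: ants at (1,2),(0,2),(1,2)
  0 0 2 0
  1 0 7 0
  0 0 0 0
  0 0 0 0
After step 3: ants at (0,2),(1,2),(0,2)
  0 0 5 0
  0 0 8 0
  0 0 0 0
  0 0 0 0
After step 4: ants at (1,2),(0,2),(1,2)
  0 0 6 0
  0 0 11 0
  0 0 0 0
  0 0 0 0

0 0 6 0
0 0 11 0
0 0 0 0
0 0 0 0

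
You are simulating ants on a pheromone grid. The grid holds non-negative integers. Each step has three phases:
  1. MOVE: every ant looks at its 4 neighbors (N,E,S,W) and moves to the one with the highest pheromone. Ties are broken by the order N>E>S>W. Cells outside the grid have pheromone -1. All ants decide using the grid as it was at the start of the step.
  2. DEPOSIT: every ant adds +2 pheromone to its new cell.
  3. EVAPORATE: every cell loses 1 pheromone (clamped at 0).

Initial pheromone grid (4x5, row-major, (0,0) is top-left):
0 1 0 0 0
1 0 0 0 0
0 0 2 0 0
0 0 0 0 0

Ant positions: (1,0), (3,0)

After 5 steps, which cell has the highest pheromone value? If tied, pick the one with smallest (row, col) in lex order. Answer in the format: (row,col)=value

Answer: (0,2)=1

Derivation:
Step 1: ant0:(1,0)->N->(0,0) | ant1:(3,0)->N->(2,0)
  grid max=1 at (0,0)
Step 2: ant0:(0,0)->E->(0,1) | ant1:(2,0)->N->(1,0)
  grid max=1 at (0,1)
Step 3: ant0:(0,1)->E->(0,2) | ant1:(1,0)->N->(0,0)
  grid max=1 at (0,0)
Step 4: ant0:(0,2)->E->(0,3) | ant1:(0,0)->E->(0,1)
  grid max=1 at (0,1)
Step 5: ant0:(0,3)->E->(0,4) | ant1:(0,1)->E->(0,2)
  grid max=1 at (0,2)
Final grid:
  0 0 1 0 1
  0 0 0 0 0
  0 0 0 0 0
  0 0 0 0 0
Max pheromone 1 at (0,2)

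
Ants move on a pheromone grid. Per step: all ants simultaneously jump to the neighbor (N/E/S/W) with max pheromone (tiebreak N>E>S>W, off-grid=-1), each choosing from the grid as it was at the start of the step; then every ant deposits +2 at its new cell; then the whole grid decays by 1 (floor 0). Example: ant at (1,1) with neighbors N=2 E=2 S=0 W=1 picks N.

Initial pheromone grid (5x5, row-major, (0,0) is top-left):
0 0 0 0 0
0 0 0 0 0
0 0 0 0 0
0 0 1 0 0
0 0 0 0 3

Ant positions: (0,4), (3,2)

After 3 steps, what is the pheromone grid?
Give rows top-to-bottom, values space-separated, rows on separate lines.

After step 1: ants at (1,4),(2,2)
  0 0 0 0 0
  0 0 0 0 1
  0 0 1 0 0
  0 0 0 0 0
  0 0 0 0 2
After step 2: ants at (0,4),(1,2)
  0 0 0 0 1
  0 0 1 0 0
  0 0 0 0 0
  0 0 0 0 0
  0 0 0 0 1
After step 3: ants at (1,4),(0,2)
  0 0 1 0 0
  0 0 0 0 1
  0 0 0 0 0
  0 0 0 0 0
  0 0 0 0 0

0 0 1 0 0
0 0 0 0 1
0 0 0 0 0
0 0 0 0 0
0 0 0 0 0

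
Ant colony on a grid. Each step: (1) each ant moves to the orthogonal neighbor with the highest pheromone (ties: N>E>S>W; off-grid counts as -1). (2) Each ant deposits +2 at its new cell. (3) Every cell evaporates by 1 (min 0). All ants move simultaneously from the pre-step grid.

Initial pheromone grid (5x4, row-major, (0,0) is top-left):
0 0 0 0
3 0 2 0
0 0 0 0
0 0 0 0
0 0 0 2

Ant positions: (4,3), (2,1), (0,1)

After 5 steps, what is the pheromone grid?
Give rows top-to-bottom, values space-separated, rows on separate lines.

After step 1: ants at (3,3),(1,1),(0,2)
  0 0 1 0
  2 1 1 0
  0 0 0 0
  0 0 0 1
  0 0 0 1
After step 2: ants at (4,3),(1,0),(1,2)
  0 0 0 0
  3 0 2 0
  0 0 0 0
  0 0 0 0
  0 0 0 2
After step 3: ants at (3,3),(0,0),(0,2)
  1 0 1 0
  2 0 1 0
  0 0 0 0
  0 0 0 1
  0 0 0 1
After step 4: ants at (4,3),(1,0),(1,2)
  0 0 0 0
  3 0 2 0
  0 0 0 0
  0 0 0 0
  0 0 0 2
After step 5: ants at (3,3),(0,0),(0,2)
  1 0 1 0
  2 0 1 0
  0 0 0 0
  0 0 0 1
  0 0 0 1

1 0 1 0
2 0 1 0
0 0 0 0
0 0 0 1
0 0 0 1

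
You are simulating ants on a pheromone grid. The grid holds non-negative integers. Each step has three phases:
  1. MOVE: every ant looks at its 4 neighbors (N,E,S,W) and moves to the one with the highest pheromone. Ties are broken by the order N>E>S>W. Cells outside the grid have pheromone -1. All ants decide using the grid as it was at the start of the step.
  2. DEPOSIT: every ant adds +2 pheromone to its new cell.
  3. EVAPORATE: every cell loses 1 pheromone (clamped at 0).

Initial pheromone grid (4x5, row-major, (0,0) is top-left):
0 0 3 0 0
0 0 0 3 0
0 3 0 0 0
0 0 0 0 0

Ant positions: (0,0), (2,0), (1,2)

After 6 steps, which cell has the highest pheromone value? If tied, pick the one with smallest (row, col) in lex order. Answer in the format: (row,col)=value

Step 1: ant0:(0,0)->E->(0,1) | ant1:(2,0)->E->(2,1) | ant2:(1,2)->N->(0,2)
  grid max=4 at (0,2)
Step 2: ant0:(0,1)->E->(0,2) | ant1:(2,1)->N->(1,1) | ant2:(0,2)->W->(0,1)
  grid max=5 at (0,2)
Step 3: ant0:(0,2)->W->(0,1) | ant1:(1,1)->S->(2,1) | ant2:(0,1)->E->(0,2)
  grid max=6 at (0,2)
Step 4: ant0:(0,1)->E->(0,2) | ant1:(2,1)->N->(1,1) | ant2:(0,2)->W->(0,1)
  grid max=7 at (0,2)
Step 5: ant0:(0,2)->W->(0,1) | ant1:(1,1)->N->(0,1) | ant2:(0,1)->E->(0,2)
  grid max=8 at (0,2)
Step 6: ant0:(0,1)->E->(0,2) | ant1:(0,1)->E->(0,2) | ant2:(0,2)->W->(0,1)
  grid max=11 at (0,2)
Final grid:
  0 8 11 0 0
  0 0 0 0 0
  0 1 0 0 0
  0 0 0 0 0
Max pheromone 11 at (0,2)

Answer: (0,2)=11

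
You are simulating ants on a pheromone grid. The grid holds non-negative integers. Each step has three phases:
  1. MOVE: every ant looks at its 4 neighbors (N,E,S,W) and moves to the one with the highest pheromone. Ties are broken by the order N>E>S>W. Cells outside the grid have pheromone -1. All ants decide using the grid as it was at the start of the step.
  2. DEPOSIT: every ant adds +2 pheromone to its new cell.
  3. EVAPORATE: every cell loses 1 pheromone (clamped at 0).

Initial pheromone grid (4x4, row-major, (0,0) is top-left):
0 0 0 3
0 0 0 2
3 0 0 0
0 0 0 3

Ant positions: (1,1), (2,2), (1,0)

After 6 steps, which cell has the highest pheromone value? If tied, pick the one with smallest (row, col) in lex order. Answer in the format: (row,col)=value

Step 1: ant0:(1,1)->N->(0,1) | ant1:(2,2)->N->(1,2) | ant2:(1,0)->S->(2,0)
  grid max=4 at (2,0)
Step 2: ant0:(0,1)->E->(0,2) | ant1:(1,2)->E->(1,3) | ant2:(2,0)->N->(1,0)
  grid max=3 at (2,0)
Step 3: ant0:(0,2)->E->(0,3) | ant1:(1,3)->N->(0,3) | ant2:(1,0)->S->(2,0)
  grid max=4 at (0,3)
Step 4: ant0:(0,3)->S->(1,3) | ant1:(0,3)->S->(1,3) | ant2:(2,0)->N->(1,0)
  grid max=4 at (1,3)
Step 5: ant0:(1,3)->N->(0,3) | ant1:(1,3)->N->(0,3) | ant2:(1,0)->S->(2,0)
  grid max=6 at (0,3)
Step 6: ant0:(0,3)->S->(1,3) | ant1:(0,3)->S->(1,3) | ant2:(2,0)->N->(1,0)
  grid max=6 at (1,3)
Final grid:
  0 0 0 5
  1 0 0 6
  3 0 0 0
  0 0 0 0
Max pheromone 6 at (1,3)

Answer: (1,3)=6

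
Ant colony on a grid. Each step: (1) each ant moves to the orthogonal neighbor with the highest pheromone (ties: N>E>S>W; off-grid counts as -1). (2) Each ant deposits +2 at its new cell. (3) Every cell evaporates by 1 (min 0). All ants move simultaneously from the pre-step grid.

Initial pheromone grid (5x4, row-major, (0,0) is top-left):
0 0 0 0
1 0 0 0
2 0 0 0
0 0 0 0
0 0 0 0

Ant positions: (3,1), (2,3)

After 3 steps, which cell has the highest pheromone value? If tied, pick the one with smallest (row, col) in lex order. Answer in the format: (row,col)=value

Step 1: ant0:(3,1)->N->(2,1) | ant1:(2,3)->N->(1,3)
  grid max=1 at (1,3)
Step 2: ant0:(2,1)->W->(2,0) | ant1:(1,3)->N->(0,3)
  grid max=2 at (2,0)
Step 3: ant0:(2,0)->N->(1,0) | ant1:(0,3)->S->(1,3)
  grid max=1 at (1,0)
Final grid:
  0 0 0 0
  1 0 0 1
  1 0 0 0
  0 0 0 0
  0 0 0 0
Max pheromone 1 at (1,0)

Answer: (1,0)=1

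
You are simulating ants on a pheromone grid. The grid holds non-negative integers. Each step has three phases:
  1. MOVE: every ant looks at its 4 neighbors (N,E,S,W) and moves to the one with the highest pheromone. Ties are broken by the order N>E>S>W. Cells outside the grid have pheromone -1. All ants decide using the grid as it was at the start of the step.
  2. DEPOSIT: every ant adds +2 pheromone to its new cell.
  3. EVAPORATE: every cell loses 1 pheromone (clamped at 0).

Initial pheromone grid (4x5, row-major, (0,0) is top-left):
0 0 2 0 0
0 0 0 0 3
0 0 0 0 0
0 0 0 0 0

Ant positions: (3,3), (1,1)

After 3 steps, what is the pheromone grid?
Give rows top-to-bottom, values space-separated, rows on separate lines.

After step 1: ants at (2,3),(0,1)
  0 1 1 0 0
  0 0 0 0 2
  0 0 0 1 0
  0 0 0 0 0
After step 2: ants at (1,3),(0,2)
  0 0 2 0 0
  0 0 0 1 1
  0 0 0 0 0
  0 0 0 0 0
After step 3: ants at (1,4),(0,3)
  0 0 1 1 0
  0 0 0 0 2
  0 0 0 0 0
  0 0 0 0 0

0 0 1 1 0
0 0 0 0 2
0 0 0 0 0
0 0 0 0 0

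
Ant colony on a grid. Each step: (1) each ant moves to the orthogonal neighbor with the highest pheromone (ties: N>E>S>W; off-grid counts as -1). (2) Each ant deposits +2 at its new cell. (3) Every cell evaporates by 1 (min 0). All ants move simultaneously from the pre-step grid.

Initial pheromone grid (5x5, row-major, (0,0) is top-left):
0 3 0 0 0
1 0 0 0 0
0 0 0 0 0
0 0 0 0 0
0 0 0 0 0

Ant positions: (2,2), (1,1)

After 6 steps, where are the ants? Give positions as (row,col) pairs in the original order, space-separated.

Step 1: ant0:(2,2)->N->(1,2) | ant1:(1,1)->N->(0,1)
  grid max=4 at (0,1)
Step 2: ant0:(1,2)->N->(0,2) | ant1:(0,1)->E->(0,2)
  grid max=3 at (0,1)
Step 3: ant0:(0,2)->W->(0,1) | ant1:(0,2)->W->(0,1)
  grid max=6 at (0,1)
Step 4: ant0:(0,1)->E->(0,2) | ant1:(0,1)->E->(0,2)
  grid max=5 at (0,1)
Step 5: ant0:(0,2)->W->(0,1) | ant1:(0,2)->W->(0,1)
  grid max=8 at (0,1)
Step 6: ant0:(0,1)->E->(0,2) | ant1:(0,1)->E->(0,2)
  grid max=7 at (0,1)

(0,2) (0,2)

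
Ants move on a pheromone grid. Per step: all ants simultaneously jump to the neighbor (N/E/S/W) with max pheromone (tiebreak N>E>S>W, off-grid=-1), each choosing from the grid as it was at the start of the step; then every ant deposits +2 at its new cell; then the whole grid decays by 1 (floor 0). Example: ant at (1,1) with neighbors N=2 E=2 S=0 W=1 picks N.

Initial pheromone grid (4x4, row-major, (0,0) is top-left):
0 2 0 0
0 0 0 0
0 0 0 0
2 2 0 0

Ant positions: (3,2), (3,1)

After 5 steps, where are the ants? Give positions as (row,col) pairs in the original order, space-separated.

Step 1: ant0:(3,2)->W->(3,1) | ant1:(3,1)->W->(3,0)
  grid max=3 at (3,0)
Step 2: ant0:(3,1)->W->(3,0) | ant1:(3,0)->E->(3,1)
  grid max=4 at (3,0)
Step 3: ant0:(3,0)->E->(3,1) | ant1:(3,1)->W->(3,0)
  grid max=5 at (3,0)
Step 4: ant0:(3,1)->W->(3,0) | ant1:(3,0)->E->(3,1)
  grid max=6 at (3,0)
Step 5: ant0:(3,0)->E->(3,1) | ant1:(3,1)->W->(3,0)
  grid max=7 at (3,0)

(3,1) (3,0)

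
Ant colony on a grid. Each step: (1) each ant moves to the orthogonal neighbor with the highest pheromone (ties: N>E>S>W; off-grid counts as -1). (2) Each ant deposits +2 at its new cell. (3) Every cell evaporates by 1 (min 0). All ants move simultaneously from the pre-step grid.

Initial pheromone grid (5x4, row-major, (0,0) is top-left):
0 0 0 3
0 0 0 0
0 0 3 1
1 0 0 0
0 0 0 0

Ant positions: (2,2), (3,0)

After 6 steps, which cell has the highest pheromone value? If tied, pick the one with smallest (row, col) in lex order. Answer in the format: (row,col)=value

Step 1: ant0:(2,2)->E->(2,3) | ant1:(3,0)->N->(2,0)
  grid max=2 at (0,3)
Step 2: ant0:(2,3)->W->(2,2) | ant1:(2,0)->N->(1,0)
  grid max=3 at (2,2)
Step 3: ant0:(2,2)->E->(2,3) | ant1:(1,0)->N->(0,0)
  grid max=2 at (2,2)
Step 4: ant0:(2,3)->W->(2,2) | ant1:(0,0)->E->(0,1)
  grid max=3 at (2,2)
Step 5: ant0:(2,2)->E->(2,3) | ant1:(0,1)->E->(0,2)
  grid max=2 at (2,2)
Step 6: ant0:(2,3)->W->(2,2) | ant1:(0,2)->E->(0,3)
  grid max=3 at (2,2)
Final grid:
  0 0 0 1
  0 0 0 0
  0 0 3 1
  0 0 0 0
  0 0 0 0
Max pheromone 3 at (2,2)

Answer: (2,2)=3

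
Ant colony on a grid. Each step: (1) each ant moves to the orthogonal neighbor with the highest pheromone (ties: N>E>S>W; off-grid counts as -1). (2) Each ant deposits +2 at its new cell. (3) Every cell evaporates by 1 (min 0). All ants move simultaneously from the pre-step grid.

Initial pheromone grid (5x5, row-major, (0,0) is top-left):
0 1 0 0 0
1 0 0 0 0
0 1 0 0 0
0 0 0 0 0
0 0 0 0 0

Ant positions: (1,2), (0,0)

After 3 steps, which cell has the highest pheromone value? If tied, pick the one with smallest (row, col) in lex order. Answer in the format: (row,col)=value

Answer: (0,1)=4

Derivation:
Step 1: ant0:(1,2)->N->(0,2) | ant1:(0,0)->E->(0,1)
  grid max=2 at (0,1)
Step 2: ant0:(0,2)->W->(0,1) | ant1:(0,1)->E->(0,2)
  grid max=3 at (0,1)
Step 3: ant0:(0,1)->E->(0,2) | ant1:(0,2)->W->(0,1)
  grid max=4 at (0,1)
Final grid:
  0 4 3 0 0
  0 0 0 0 0
  0 0 0 0 0
  0 0 0 0 0
  0 0 0 0 0
Max pheromone 4 at (0,1)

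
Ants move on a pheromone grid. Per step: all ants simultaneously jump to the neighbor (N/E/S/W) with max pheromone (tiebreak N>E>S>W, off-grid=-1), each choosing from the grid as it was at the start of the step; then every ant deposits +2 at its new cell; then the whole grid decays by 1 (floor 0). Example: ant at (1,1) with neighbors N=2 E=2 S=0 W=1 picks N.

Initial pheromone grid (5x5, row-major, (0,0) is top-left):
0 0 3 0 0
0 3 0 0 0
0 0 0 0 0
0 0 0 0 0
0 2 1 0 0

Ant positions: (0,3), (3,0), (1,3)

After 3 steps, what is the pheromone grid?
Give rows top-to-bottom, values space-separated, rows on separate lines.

After step 1: ants at (0,2),(2,0),(0,3)
  0 0 4 1 0
  0 2 0 0 0
  1 0 0 0 0
  0 0 0 0 0
  0 1 0 0 0
After step 2: ants at (0,3),(1,0),(0,2)
  0 0 5 2 0
  1 1 0 0 0
  0 0 0 0 0
  0 0 0 0 0
  0 0 0 0 0
After step 3: ants at (0,2),(1,1),(0,3)
  0 0 6 3 0
  0 2 0 0 0
  0 0 0 0 0
  0 0 0 0 0
  0 0 0 0 0

0 0 6 3 0
0 2 0 0 0
0 0 0 0 0
0 0 0 0 0
0 0 0 0 0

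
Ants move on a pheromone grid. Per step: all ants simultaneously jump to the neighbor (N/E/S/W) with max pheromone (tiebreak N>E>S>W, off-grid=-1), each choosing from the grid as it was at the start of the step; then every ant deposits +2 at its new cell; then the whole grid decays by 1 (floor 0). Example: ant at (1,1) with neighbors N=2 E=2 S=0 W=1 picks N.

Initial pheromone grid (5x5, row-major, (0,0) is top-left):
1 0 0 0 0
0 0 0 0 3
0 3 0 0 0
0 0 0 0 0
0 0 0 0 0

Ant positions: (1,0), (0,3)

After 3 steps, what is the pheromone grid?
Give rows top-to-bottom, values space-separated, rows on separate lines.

After step 1: ants at (0,0),(0,4)
  2 0 0 0 1
  0 0 0 0 2
  0 2 0 0 0
  0 0 0 0 0
  0 0 0 0 0
After step 2: ants at (0,1),(1,4)
  1 1 0 0 0
  0 0 0 0 3
  0 1 0 0 0
  0 0 0 0 0
  0 0 0 0 0
After step 3: ants at (0,0),(0,4)
  2 0 0 0 1
  0 0 0 0 2
  0 0 0 0 0
  0 0 0 0 0
  0 0 0 0 0

2 0 0 0 1
0 0 0 0 2
0 0 0 0 0
0 0 0 0 0
0 0 0 0 0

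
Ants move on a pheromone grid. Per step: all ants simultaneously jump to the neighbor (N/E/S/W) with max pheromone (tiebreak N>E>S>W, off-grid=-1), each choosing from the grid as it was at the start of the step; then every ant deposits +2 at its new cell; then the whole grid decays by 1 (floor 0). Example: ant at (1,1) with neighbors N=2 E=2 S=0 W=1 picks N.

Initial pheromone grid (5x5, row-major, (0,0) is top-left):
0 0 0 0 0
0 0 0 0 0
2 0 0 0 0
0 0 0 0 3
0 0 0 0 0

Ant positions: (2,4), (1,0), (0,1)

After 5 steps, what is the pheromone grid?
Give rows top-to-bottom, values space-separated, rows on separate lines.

After step 1: ants at (3,4),(2,0),(0,2)
  0 0 1 0 0
  0 0 0 0 0
  3 0 0 0 0
  0 0 0 0 4
  0 0 0 0 0
After step 2: ants at (2,4),(1,0),(0,3)
  0 0 0 1 0
  1 0 0 0 0
  2 0 0 0 1
  0 0 0 0 3
  0 0 0 0 0
After step 3: ants at (3,4),(2,0),(0,4)
  0 0 0 0 1
  0 0 0 0 0
  3 0 0 0 0
  0 0 0 0 4
  0 0 0 0 0
After step 4: ants at (2,4),(1,0),(1,4)
  0 0 0 0 0
  1 0 0 0 1
  2 0 0 0 1
  0 0 0 0 3
  0 0 0 0 0
After step 5: ants at (3,4),(2,0),(2,4)
  0 0 0 0 0
  0 0 0 0 0
  3 0 0 0 2
  0 0 0 0 4
  0 0 0 0 0

0 0 0 0 0
0 0 0 0 0
3 0 0 0 2
0 0 0 0 4
0 0 0 0 0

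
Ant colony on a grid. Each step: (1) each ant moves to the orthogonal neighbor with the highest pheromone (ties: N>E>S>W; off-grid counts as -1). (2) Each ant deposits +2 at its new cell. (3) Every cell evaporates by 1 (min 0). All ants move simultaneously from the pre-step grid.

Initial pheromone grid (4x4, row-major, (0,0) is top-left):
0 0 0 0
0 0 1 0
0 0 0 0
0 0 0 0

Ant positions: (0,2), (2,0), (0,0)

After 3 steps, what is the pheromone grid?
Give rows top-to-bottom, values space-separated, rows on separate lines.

After step 1: ants at (1,2),(1,0),(0,1)
  0 1 0 0
  1 0 2 0
  0 0 0 0
  0 0 0 0
After step 2: ants at (0,2),(0,0),(0,2)
  1 0 3 0
  0 0 1 0
  0 0 0 0
  0 0 0 0
After step 3: ants at (1,2),(0,1),(1,2)
  0 1 2 0
  0 0 4 0
  0 0 0 0
  0 0 0 0

0 1 2 0
0 0 4 0
0 0 0 0
0 0 0 0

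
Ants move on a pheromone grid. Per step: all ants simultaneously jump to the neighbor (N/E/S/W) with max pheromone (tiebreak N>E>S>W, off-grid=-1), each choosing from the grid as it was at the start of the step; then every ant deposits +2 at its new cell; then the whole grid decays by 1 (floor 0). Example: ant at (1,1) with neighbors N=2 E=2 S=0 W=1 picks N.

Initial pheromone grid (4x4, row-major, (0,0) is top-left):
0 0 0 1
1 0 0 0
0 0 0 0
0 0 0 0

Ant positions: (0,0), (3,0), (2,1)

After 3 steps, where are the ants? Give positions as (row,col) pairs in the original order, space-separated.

Step 1: ant0:(0,0)->S->(1,0) | ant1:(3,0)->N->(2,0) | ant2:(2,1)->N->(1,1)
  grid max=2 at (1,0)
Step 2: ant0:(1,0)->E->(1,1) | ant1:(2,0)->N->(1,0) | ant2:(1,1)->W->(1,0)
  grid max=5 at (1,0)
Step 3: ant0:(1,1)->W->(1,0) | ant1:(1,0)->E->(1,1) | ant2:(1,0)->E->(1,1)
  grid max=6 at (1,0)

(1,0) (1,1) (1,1)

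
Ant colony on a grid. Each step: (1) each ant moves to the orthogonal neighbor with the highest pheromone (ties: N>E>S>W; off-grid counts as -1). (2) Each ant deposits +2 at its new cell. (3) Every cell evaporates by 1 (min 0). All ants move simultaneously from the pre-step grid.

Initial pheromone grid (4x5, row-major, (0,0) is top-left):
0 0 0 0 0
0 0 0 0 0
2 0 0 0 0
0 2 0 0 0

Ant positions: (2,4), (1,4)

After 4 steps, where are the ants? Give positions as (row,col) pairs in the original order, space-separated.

Step 1: ant0:(2,4)->N->(1,4) | ant1:(1,4)->N->(0,4)
  grid max=1 at (0,4)
Step 2: ant0:(1,4)->N->(0,4) | ant1:(0,4)->S->(1,4)
  grid max=2 at (0,4)
Step 3: ant0:(0,4)->S->(1,4) | ant1:(1,4)->N->(0,4)
  grid max=3 at (0,4)
Step 4: ant0:(1,4)->N->(0,4) | ant1:(0,4)->S->(1,4)
  grid max=4 at (0,4)

(0,4) (1,4)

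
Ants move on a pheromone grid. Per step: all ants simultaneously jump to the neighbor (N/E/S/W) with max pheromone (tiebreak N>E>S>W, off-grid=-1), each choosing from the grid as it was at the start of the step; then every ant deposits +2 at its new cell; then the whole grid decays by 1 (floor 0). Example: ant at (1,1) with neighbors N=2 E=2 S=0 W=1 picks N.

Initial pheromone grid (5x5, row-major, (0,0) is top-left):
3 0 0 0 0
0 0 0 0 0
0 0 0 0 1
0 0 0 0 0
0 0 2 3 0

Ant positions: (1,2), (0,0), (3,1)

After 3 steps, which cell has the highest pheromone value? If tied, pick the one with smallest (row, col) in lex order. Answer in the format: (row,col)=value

Answer: (0,1)=5

Derivation:
Step 1: ant0:(1,2)->N->(0,2) | ant1:(0,0)->E->(0,1) | ant2:(3,1)->N->(2,1)
  grid max=2 at (0,0)
Step 2: ant0:(0,2)->W->(0,1) | ant1:(0,1)->W->(0,0) | ant2:(2,1)->N->(1,1)
  grid max=3 at (0,0)
Step 3: ant0:(0,1)->W->(0,0) | ant1:(0,0)->E->(0,1) | ant2:(1,1)->N->(0,1)
  grid max=5 at (0,1)
Final grid:
  4 5 0 0 0
  0 0 0 0 0
  0 0 0 0 0
  0 0 0 0 0
  0 0 0 0 0
Max pheromone 5 at (0,1)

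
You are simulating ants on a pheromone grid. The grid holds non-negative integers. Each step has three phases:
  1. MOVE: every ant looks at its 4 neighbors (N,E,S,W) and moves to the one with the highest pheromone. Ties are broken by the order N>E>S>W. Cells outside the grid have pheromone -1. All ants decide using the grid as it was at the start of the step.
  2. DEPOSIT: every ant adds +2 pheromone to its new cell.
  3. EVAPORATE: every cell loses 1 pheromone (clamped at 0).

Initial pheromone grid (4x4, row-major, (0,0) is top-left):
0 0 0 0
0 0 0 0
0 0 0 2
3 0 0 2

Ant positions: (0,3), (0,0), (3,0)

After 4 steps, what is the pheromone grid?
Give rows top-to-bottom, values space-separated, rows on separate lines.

After step 1: ants at (1,3),(0,1),(2,0)
  0 1 0 0
  0 0 0 1
  1 0 0 1
  2 0 0 1
After step 2: ants at (2,3),(0,2),(3,0)
  0 0 1 0
  0 0 0 0
  0 0 0 2
  3 0 0 0
After step 3: ants at (1,3),(0,3),(2,0)
  0 0 0 1
  0 0 0 1
  1 0 0 1
  2 0 0 0
After step 4: ants at (0,3),(1,3),(3,0)
  0 0 0 2
  0 0 0 2
  0 0 0 0
  3 0 0 0

0 0 0 2
0 0 0 2
0 0 0 0
3 0 0 0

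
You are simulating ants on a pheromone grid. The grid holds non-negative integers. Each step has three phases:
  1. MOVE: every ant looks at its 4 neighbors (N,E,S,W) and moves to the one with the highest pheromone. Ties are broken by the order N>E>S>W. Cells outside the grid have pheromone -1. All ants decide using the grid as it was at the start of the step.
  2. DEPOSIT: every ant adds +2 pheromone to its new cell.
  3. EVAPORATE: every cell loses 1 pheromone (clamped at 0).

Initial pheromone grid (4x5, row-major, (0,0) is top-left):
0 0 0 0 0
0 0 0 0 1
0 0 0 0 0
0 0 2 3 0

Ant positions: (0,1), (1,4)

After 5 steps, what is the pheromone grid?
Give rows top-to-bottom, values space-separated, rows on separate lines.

After step 1: ants at (0,2),(0,4)
  0 0 1 0 1
  0 0 0 0 0
  0 0 0 0 0
  0 0 1 2 0
After step 2: ants at (0,3),(1,4)
  0 0 0 1 0
  0 0 0 0 1
  0 0 0 0 0
  0 0 0 1 0
After step 3: ants at (0,4),(0,4)
  0 0 0 0 3
  0 0 0 0 0
  0 0 0 0 0
  0 0 0 0 0
After step 4: ants at (1,4),(1,4)
  0 0 0 0 2
  0 0 0 0 3
  0 0 0 0 0
  0 0 0 0 0
After step 5: ants at (0,4),(0,4)
  0 0 0 0 5
  0 0 0 0 2
  0 0 0 0 0
  0 0 0 0 0

0 0 0 0 5
0 0 0 0 2
0 0 0 0 0
0 0 0 0 0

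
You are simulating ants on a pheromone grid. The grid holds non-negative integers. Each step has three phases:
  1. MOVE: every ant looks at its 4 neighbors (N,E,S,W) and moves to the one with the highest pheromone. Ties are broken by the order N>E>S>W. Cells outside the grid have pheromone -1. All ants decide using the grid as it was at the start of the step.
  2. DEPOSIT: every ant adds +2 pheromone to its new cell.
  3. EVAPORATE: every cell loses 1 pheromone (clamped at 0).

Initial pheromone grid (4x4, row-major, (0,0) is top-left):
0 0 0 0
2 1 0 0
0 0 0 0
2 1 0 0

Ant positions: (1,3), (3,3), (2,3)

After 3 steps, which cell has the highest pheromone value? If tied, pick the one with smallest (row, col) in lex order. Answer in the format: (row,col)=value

Step 1: ant0:(1,3)->N->(0,3) | ant1:(3,3)->N->(2,3) | ant2:(2,3)->N->(1,3)
  grid max=1 at (0,3)
Step 2: ant0:(0,3)->S->(1,3) | ant1:(2,3)->N->(1,3) | ant2:(1,3)->N->(0,3)
  grid max=4 at (1,3)
Step 3: ant0:(1,3)->N->(0,3) | ant1:(1,3)->N->(0,3) | ant2:(0,3)->S->(1,3)
  grid max=5 at (0,3)
Final grid:
  0 0 0 5
  0 0 0 5
  0 0 0 0
  0 0 0 0
Max pheromone 5 at (0,3)

Answer: (0,3)=5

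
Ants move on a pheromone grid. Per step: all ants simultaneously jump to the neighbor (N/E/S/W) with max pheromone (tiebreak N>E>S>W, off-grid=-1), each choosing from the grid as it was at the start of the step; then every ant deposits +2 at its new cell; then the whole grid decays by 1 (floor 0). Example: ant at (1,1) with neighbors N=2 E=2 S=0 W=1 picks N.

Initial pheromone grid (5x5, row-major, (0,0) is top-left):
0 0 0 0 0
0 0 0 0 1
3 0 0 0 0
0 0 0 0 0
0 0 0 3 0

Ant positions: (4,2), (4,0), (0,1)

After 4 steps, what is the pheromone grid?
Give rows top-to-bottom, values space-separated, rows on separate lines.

After step 1: ants at (4,3),(3,0),(0,2)
  0 0 1 0 0
  0 0 0 0 0
  2 0 0 0 0
  1 0 0 0 0
  0 0 0 4 0
After step 2: ants at (3,3),(2,0),(0,3)
  0 0 0 1 0
  0 0 0 0 0
  3 0 0 0 0
  0 0 0 1 0
  0 0 0 3 0
After step 3: ants at (4,3),(1,0),(0,4)
  0 0 0 0 1
  1 0 0 0 0
  2 0 0 0 0
  0 0 0 0 0
  0 0 0 4 0
After step 4: ants at (3,3),(2,0),(1,4)
  0 0 0 0 0
  0 0 0 0 1
  3 0 0 0 0
  0 0 0 1 0
  0 0 0 3 0

0 0 0 0 0
0 0 0 0 1
3 0 0 0 0
0 0 0 1 0
0 0 0 3 0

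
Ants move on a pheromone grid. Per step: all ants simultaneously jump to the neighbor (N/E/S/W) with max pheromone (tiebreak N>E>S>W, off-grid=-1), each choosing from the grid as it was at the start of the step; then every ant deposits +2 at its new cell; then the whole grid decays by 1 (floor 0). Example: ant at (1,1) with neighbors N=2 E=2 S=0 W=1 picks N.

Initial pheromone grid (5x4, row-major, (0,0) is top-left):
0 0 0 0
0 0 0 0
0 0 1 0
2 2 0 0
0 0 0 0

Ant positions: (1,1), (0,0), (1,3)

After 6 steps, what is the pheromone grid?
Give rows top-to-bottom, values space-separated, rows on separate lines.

After step 1: ants at (0,1),(0,1),(0,3)
  0 3 0 1
  0 0 0 0
  0 0 0 0
  1 1 0 0
  0 0 0 0
After step 2: ants at (0,2),(0,2),(1,3)
  0 2 3 0
  0 0 0 1
  0 0 0 0
  0 0 0 0
  0 0 0 0
After step 3: ants at (0,1),(0,1),(0,3)
  0 5 2 1
  0 0 0 0
  0 0 0 0
  0 0 0 0
  0 0 0 0
After step 4: ants at (0,2),(0,2),(0,2)
  0 4 7 0
  0 0 0 0
  0 0 0 0
  0 0 0 0
  0 0 0 0
After step 5: ants at (0,1),(0,1),(0,1)
  0 9 6 0
  0 0 0 0
  0 0 0 0
  0 0 0 0
  0 0 0 0
After step 6: ants at (0,2),(0,2),(0,2)
  0 8 11 0
  0 0 0 0
  0 0 0 0
  0 0 0 0
  0 0 0 0

0 8 11 0
0 0 0 0
0 0 0 0
0 0 0 0
0 0 0 0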